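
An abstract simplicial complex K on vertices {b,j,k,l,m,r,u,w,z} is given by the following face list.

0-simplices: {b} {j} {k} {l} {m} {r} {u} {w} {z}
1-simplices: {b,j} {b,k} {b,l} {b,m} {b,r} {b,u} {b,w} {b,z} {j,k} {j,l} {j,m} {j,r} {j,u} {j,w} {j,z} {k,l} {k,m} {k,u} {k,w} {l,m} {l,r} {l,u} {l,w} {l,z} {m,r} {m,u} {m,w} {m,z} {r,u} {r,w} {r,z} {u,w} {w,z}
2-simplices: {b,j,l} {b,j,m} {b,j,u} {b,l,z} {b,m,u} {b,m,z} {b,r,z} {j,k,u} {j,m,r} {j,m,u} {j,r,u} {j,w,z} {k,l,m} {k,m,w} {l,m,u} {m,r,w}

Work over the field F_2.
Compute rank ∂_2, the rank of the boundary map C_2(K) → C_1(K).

n_0=9 n_1=33 n_2=16  [Z2]
∂1: piv[bj,bk,bl,bm,br,bu,bw,bz] rk=8  ker:jk,jl,jm,jr,ju,jw,jz,kl,km,ku,kw,lm,lr,lu,lw,lz,mr,mu,mw,mz,ru,rw,rz,uw,wz
∂2: piv[bjl,bjm,bju,blz,bmu,bmz,brz,jku,jmr,jru,jwz,klm,kmw,lmu,mrw] rk=15  ker:jmu
rk∂_2=15

rank∂_2=15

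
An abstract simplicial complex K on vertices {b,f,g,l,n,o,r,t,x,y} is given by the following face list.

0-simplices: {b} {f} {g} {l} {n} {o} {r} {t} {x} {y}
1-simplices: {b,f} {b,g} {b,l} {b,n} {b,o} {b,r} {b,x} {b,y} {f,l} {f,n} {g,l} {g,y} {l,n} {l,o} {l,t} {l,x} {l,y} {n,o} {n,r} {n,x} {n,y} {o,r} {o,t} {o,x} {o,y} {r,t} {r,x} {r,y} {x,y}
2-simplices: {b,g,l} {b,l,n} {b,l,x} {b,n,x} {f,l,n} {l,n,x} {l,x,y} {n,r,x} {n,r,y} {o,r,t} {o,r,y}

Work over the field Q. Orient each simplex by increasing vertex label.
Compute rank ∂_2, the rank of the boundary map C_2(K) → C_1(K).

n_0=10 n_1=29 n_2=11  [Q]
∂1: piv[bf,bg,bl,bn,bo,br,bx,by,lt] rk=9  ker:fl,fn,gl,gy,ln,lo,lx,ly,no,nr,nx,ny,or,ot,ox,oy,rt,rx,ry,xy
∂2: piv[bgl,bln,blx,bnx,fln,lxy,nrx,nry,ort,ory] rk=10  ker:lnx
rk∂_2=10

rank∂_2=10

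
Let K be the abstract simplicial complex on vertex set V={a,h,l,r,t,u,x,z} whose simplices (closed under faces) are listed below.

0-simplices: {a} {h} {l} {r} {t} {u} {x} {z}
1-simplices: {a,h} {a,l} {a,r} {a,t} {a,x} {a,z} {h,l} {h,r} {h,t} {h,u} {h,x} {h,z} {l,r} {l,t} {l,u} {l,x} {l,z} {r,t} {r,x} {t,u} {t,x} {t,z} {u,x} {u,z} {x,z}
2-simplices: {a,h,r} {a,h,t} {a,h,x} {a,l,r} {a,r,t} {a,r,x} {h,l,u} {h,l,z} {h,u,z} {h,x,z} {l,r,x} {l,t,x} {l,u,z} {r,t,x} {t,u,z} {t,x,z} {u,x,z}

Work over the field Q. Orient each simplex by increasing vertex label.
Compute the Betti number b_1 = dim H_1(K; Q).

b_1=2

n_0=8 n_1=25 n_2=17  [Q]
∂1: piv[ah,al,ar,at,ax,az,hu] rk=7  ker:hl,hr,ht,hx,hz,lr,lt,lu,lx,lz,rt,rx,tu,tx,tz,ux,uz,xz
∂2: piv[ahr,aht,ahx,alr,art,arx,hlu,hlz,huz,hxz,lrx,ltx,rtx,tuz,txz,uxz] rk=16  ker:luz
b_1=(25−7)−16=2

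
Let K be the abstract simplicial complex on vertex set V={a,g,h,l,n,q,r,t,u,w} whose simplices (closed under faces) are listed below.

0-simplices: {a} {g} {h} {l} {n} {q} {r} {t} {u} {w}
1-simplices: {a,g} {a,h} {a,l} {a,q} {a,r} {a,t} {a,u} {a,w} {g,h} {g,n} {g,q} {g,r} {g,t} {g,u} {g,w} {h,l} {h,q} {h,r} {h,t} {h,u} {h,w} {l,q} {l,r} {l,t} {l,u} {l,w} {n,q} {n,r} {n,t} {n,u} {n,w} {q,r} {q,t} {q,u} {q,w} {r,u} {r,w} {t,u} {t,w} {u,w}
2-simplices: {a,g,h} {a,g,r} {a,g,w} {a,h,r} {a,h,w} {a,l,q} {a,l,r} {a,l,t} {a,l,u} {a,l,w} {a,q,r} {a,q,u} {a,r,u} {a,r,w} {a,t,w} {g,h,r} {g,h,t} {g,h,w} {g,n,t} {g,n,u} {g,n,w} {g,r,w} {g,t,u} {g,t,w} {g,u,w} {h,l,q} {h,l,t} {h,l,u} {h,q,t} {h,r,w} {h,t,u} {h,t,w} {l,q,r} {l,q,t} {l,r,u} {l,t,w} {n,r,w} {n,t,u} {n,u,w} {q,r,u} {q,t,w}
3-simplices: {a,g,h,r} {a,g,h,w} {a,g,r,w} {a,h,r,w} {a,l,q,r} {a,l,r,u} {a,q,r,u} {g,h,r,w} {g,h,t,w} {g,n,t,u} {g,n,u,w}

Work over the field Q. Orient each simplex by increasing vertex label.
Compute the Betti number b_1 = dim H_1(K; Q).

n_0=10 n_1=40 n_2=41 n_3=11  [Q]
∂1: piv[ag,ah,al,aq,ar,at,au,aw,gn] rk=9  ker:gh,gq,gr,gt,gu,gw,hl,hq,hr,ht,hu,hw,lq,lr,lt,lu,lw,nq,nr,nt,nu,nw,qr,qt,qu,qw,ru,rw,tu,tw,uw
∂2: piv[agh,agr,agw,ahr,ahw,alq,alr,alt,alu,alw,aqr,aqu,aru,arw,atw,ght,gnt,gnu,gnw,gtu,gtw,guw,hlq,hlt,hlu,hqt,htu,nrw,qtw] rk=29  ker:ghr,ghw,grw,hrw,htw,lqr,lqt,lru,ltw,ntu,nuw,qru
∂3: piv[aghr,aghw,agrw,ahrw,alqr,alru,aqru,ghtw,gntu,gnuw] rk=10  ker:ghrw
b_1=(40−9)−29=2

b_1=2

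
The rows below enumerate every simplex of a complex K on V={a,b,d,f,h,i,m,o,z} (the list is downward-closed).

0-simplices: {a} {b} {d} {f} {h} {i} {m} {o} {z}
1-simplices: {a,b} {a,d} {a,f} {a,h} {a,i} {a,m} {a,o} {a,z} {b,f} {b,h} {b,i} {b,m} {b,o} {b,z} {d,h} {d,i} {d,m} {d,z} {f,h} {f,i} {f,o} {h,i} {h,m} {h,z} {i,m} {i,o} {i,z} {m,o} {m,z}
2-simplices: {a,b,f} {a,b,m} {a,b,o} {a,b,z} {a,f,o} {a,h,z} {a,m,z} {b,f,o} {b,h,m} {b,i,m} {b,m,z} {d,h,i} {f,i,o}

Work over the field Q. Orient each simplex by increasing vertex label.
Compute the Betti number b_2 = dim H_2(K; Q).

b_2=2

n_0=9 n_1=29 n_2=13  [Q]
∂1: piv[ab,ad,af,ah,ai,am,ao,az] rk=8  ker:bf,bh,bi,bm,bo,bz,dh,di,dm,dz,fh,fi,fo,hi,hm,hz,im,io,iz,mo,mz
∂2: piv[abf,abm,abo,abz,afo,ahz,amz,bhm,bim,dhi,fio] rk=11  ker:bfo,bmz
b_2=(13−11)−0=2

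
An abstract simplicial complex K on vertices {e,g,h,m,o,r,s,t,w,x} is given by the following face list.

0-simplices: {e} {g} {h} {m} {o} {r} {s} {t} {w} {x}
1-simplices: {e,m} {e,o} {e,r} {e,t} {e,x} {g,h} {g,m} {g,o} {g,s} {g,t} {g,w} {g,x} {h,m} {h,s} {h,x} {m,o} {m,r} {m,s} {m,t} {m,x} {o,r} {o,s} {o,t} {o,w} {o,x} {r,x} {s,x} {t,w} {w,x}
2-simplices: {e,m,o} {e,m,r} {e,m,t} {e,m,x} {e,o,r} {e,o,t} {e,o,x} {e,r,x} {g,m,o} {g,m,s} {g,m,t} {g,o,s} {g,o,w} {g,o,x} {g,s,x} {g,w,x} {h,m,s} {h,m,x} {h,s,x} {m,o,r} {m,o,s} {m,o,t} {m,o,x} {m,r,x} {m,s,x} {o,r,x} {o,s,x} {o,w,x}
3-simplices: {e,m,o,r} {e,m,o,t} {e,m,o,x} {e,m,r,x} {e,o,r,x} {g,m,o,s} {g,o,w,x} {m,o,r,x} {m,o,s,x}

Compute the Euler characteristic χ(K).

n_0=10 n_1=29 n_2=28 n_3=9
χ=+10−29+28−9=0

χ(K)=0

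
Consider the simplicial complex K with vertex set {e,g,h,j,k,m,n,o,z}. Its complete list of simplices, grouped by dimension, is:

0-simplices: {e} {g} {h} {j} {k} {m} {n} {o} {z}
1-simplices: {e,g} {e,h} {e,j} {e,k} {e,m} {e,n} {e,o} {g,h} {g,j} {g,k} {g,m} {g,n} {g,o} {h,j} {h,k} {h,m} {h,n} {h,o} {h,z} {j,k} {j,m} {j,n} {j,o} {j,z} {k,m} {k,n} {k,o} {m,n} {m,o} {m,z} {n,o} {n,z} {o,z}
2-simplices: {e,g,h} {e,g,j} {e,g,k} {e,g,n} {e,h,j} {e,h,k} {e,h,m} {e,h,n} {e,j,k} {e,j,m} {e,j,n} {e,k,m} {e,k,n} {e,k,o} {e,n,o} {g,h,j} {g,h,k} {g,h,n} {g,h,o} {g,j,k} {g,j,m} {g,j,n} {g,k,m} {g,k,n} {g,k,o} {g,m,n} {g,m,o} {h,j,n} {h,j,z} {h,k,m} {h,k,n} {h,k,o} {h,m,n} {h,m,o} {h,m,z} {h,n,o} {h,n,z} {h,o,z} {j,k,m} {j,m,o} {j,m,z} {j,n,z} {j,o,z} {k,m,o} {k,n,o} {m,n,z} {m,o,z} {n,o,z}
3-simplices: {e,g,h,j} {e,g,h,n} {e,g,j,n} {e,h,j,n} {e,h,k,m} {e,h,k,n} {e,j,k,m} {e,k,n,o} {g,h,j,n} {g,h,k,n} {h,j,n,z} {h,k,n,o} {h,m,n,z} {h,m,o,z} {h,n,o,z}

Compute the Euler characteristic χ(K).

n_0=9 n_1=33 n_2=48 n_3=15
χ=+9−33+48−15=9

χ(K)=9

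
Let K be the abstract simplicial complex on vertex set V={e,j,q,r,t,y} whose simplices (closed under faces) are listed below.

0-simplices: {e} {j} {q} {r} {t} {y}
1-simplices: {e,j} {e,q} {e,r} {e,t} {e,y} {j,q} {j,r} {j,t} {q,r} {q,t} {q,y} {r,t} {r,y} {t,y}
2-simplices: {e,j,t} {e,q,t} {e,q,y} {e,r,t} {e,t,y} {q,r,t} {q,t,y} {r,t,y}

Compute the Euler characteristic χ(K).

χ(K)=0

n_0=6 n_1=14 n_2=8
χ=+6−14+8=0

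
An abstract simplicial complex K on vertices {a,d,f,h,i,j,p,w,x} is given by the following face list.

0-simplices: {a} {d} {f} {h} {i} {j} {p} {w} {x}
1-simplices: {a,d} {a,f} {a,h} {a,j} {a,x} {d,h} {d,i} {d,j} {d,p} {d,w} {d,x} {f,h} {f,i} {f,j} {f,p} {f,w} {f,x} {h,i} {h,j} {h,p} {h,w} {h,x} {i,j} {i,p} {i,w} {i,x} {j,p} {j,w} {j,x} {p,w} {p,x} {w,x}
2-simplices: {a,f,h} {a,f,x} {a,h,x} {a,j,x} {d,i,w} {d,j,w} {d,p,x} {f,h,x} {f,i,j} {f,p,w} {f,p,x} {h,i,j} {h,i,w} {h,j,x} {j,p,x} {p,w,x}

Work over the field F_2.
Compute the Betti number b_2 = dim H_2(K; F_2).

n_0=9 n_1=32 n_2=16  [Z2]
∂1: piv[ad,af,ah,aj,ax,di,dp,dw] rk=8  ker:dh,dj,dx,fh,fi,fj,fp,fw,fx,hi,hj,hp,hw,hx,ij,ip,iw,ix,jp,jw,jx,pw,px,wx
∂2: piv[afh,afx,ahx,ajx,diw,djw,dpx,fij,fpw,fpx,hij,hiw,hjx,jpx,pwx] rk=15  ker:fhx
b_2=(16−15)−0=1

b_2=1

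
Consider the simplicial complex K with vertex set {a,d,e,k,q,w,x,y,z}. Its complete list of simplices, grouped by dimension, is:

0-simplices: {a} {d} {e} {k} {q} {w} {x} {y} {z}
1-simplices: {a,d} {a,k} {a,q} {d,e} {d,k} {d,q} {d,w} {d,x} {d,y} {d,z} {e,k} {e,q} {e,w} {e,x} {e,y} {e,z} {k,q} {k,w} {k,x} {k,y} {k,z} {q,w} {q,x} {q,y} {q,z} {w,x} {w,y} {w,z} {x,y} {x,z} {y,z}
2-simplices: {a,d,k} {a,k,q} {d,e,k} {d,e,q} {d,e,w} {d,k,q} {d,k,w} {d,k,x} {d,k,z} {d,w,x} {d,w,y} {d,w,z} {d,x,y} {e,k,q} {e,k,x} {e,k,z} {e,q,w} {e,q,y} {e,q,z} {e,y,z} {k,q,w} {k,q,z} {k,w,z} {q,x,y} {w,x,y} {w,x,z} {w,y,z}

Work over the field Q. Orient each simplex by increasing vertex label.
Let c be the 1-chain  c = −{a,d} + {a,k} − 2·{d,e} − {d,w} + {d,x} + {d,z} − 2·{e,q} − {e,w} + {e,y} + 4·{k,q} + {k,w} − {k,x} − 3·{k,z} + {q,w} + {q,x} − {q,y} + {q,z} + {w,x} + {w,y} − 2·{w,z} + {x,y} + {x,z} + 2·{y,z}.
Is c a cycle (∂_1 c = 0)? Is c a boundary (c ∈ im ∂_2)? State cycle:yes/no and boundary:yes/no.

cycle:yes boundary:yes

n_0=9 n_1=31 n_2=27  [Q]
∂1: piv[ad,ak,aq,de,dw,dx,dy,dz] rk=8  ker:dk,dq,ek,eq,ew,ex,ey,ez,kq,kw,kx,ky,kz,qw,qx,qy,qz,wx,wy,wz,xy,xz,yz
∂2: piv[adk,akq,dek,deq,dew,dkq,dkw,dkx,dkz,dwx,dwy,dwz,dxy,ekx,ekz,eqw,eqy,eqz,eyz,qxy,wxz,wyz] rk=22  ker:ekq,kqw,kqz,kwz,wxy
∂1c = 0
c vs im∂2: reduces to 0 ⇒ boundary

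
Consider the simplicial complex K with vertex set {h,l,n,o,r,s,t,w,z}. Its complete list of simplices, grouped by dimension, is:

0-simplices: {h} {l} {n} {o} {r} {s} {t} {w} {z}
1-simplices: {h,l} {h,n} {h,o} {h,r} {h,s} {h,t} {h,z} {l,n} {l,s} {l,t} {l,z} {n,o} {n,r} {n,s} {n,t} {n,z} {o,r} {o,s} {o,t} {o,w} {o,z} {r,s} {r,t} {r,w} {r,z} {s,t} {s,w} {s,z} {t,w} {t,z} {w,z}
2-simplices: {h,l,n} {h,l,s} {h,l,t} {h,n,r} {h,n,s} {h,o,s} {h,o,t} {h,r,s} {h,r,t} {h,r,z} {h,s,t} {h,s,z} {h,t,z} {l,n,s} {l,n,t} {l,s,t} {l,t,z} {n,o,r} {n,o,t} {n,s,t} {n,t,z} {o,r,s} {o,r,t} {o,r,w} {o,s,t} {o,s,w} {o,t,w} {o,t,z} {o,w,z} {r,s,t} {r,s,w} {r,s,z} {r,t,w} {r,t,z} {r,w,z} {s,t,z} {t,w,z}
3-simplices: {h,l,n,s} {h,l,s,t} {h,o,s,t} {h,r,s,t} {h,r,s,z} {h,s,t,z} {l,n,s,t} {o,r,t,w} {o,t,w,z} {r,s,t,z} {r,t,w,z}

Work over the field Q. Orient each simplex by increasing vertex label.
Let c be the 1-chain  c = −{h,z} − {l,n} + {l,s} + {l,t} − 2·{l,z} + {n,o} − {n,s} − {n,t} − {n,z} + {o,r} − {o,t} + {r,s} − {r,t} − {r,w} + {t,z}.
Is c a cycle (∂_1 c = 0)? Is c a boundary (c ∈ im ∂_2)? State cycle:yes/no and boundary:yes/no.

n_0=9 n_1=31 n_2=37 n_3=11  [Q]
∂1: piv[hl,hn,ho,hr,hs,ht,hz,ow] rk=8  ker:ln,ls,lt,lz,no,nr,ns,nt,nz,or,os,ot,oz,rs,rt,rw,rz,st,sw,sz,tw,tz,wz
∂2: piv[hln,hls,hlt,hnr,hns,hos,hot,hrs,hrt,hrz,hst,hsz,htz,lnt,ltz,nor,not,ntz,orw,osw,otw,otz,owz] rk=23  ker:lns,lst,nst,ors,ort,ost,rst,rsw,rsz,rtw,rtz,rwz,stz,twz
∂3: piv[hlns,hlst,host,hrst,hrsz,hstz,lnst,ortw,otwz,rstz,rtwz] rk=11
∂1c = {h} + {l} + {n} + {o} + 2·{r} + {s} − 3·{t} − {w} − 3·{z}

cycle:no boundary:no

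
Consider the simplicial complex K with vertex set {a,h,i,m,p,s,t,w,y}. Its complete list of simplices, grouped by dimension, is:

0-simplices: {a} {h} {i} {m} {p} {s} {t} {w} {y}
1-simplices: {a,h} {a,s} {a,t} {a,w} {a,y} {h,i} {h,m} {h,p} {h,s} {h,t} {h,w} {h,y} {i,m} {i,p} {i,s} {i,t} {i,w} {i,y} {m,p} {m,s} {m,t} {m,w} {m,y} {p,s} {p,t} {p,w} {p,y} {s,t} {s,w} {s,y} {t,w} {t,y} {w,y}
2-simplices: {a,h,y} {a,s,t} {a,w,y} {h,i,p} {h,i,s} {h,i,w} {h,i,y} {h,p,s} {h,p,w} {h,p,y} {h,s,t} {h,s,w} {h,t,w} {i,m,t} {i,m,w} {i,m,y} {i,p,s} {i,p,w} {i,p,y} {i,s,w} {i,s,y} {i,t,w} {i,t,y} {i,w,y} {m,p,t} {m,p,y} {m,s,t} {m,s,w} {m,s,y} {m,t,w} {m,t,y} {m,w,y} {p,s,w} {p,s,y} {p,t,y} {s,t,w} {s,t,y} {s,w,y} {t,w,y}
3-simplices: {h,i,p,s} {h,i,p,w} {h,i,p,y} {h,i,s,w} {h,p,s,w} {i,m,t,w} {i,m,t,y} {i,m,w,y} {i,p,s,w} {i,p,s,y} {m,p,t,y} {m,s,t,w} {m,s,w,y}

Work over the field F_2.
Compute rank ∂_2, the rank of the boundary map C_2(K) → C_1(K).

rank∂_2=23

n_0=9 n_1=33 n_2=39 n_3=13  [Z2]
∂1: piv[ah,as,at,aw,ay,hi,hm,hp] rk=8  ker:hs,ht,hw,hy,im,ip,is,it,iw,iy,mp,ms,mt,mw,my,ps,pt,pw,py,st,sw,sy,tw,ty,wy
∂2: piv[ahy,ast,awy,hip,his,hiw,hiy,hps,hpw,hpy,hst,hsw,htw,imt,imw,imy,isy,itw,ity,iwy,mpt,mpy,mst] rk=23  ker:ips,ipw,ipy,isw,msw,msy,mtw,mty,mwy,psw,psy,pty,stw,sty,swy,twy
∂3: piv[hips,hipw,hipy,hisw,hpsw,imtw,imty,imwy,ipsy,mpty,mstw,mswy] rk=12  ker:ipsw
rk∂_2=23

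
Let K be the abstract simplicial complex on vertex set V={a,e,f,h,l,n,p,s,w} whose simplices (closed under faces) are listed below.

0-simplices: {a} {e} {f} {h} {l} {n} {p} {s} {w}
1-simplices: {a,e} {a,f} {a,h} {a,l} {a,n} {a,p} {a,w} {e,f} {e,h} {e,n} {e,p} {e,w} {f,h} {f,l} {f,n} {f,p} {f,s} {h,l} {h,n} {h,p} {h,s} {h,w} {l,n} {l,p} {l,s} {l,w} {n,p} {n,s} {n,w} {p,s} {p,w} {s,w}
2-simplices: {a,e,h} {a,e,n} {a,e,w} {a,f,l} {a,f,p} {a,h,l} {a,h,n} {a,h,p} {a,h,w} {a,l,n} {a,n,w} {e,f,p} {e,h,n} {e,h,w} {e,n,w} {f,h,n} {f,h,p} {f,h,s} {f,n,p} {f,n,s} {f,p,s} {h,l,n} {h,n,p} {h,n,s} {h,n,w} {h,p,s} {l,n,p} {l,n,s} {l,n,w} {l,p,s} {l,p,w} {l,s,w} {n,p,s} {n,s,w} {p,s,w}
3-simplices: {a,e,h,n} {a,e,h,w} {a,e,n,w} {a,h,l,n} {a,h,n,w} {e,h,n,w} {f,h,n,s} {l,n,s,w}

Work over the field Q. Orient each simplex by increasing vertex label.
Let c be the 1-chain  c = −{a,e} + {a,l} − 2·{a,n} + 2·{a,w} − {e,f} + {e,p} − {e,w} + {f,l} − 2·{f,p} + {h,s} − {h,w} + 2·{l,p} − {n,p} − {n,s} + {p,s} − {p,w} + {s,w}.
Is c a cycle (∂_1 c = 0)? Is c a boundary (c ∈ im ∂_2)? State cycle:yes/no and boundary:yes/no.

cycle:yes boundary:yes

n_0=9 n_1=32 n_2=35 n_3=8  [Q]
∂1: piv[ae,af,ah,al,an,ap,aw,fs] rk=8  ker:ef,eh,en,ep,ew,fh,fl,fn,fp,hl,hn,hp,hs,hw,ln,lp,ls,lw,np,ns,nw,ps,pw,sw
∂2: piv[aeh,aen,aew,afl,afp,ahl,ahn,ahp,ahw,aln,anw,efp,fhn,fhp,fhs,fnp,fns,fps,lnp,lns,lnw,lpw,lsw] rk=23  ker:ehn,ehw,enw,hln,hnp,hns,hnw,hps,lps,nps,nsw,psw
∂3: piv[aehn,aehw,aenw,ahln,ahnw,fhns,lnsw] rk=7  ker:ehnw
∂1c = 0
c vs im∂2: reduces to 0 ⇒ boundary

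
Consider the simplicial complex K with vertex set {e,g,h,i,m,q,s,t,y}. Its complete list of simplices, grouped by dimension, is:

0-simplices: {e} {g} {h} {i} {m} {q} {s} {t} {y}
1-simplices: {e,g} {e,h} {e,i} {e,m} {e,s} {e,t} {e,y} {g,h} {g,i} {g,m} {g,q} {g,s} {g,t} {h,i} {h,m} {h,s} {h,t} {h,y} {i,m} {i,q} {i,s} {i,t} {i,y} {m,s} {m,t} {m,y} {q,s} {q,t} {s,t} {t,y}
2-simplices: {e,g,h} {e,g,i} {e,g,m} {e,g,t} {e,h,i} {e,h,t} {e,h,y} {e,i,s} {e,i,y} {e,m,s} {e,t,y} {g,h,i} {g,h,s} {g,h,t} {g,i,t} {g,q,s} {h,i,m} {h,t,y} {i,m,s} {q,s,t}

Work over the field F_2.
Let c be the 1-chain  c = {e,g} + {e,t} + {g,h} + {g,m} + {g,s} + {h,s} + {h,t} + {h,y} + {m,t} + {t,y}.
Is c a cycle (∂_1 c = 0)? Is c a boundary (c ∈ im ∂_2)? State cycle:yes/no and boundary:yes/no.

cycle:yes boundary:no

n_0=9 n_1=30 n_2=20  [Z2]
∂1: piv[eg,eh,ei,em,es,et,ey,gq] rk=8  ker:gh,gi,gm,gs,gt,hi,hm,hs,ht,hy,im,iq,is,it,iy,ms,mt,my,qs,qt,st,ty
∂2: piv[egh,egi,egm,egt,ehi,eht,ehy,eis,eiy,ems,ety,ghs,git,gqs,him,ims,qst] rk=17  ker:ghi,ght,hty
∂1c = 0
c vs im∂2: residual ≠ 0 ⇒ not boundary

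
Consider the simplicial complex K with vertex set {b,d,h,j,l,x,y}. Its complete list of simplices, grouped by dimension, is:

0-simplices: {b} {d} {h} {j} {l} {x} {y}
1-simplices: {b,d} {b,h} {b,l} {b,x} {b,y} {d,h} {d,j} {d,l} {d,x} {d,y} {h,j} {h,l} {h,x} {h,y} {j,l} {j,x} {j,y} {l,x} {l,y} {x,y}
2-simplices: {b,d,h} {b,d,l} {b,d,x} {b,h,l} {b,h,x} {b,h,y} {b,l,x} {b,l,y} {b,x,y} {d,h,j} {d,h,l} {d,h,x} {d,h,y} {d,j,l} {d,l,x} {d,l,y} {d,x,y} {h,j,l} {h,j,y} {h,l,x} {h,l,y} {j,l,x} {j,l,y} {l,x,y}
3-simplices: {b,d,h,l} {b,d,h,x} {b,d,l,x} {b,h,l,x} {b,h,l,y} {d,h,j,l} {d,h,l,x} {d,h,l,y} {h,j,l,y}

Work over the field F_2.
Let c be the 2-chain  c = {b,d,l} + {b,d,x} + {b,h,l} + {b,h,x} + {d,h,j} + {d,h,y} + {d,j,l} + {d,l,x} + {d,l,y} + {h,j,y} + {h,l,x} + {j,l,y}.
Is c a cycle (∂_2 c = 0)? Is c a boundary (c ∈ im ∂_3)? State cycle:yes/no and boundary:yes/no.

n_0=7 n_1=20 n_2=24 n_3=9  [Z2]
∂1: piv[bd,bh,bl,bx,by,dj] rk=6  ker:dh,dl,dx,dy,hj,hl,hx,hy,jl,jx,jy,lx,ly,xy
∂2: piv[bdh,bdl,bdx,bhl,bhx,bhy,blx,bly,bxy,dhj,dhy,djl,hjy,jlx] rk=14  ker:dhl,dhx,dlx,dly,dxy,hjl,hlx,hly,jly,lxy
∂3: piv[bdhl,bdhx,bdlx,bhlx,bhly,dhjl,dhly,hjly] rk=8  ker:dhlx
∂2c = 0
c vs im∂3: reduces to 0 ⇒ boundary

cycle:yes boundary:yes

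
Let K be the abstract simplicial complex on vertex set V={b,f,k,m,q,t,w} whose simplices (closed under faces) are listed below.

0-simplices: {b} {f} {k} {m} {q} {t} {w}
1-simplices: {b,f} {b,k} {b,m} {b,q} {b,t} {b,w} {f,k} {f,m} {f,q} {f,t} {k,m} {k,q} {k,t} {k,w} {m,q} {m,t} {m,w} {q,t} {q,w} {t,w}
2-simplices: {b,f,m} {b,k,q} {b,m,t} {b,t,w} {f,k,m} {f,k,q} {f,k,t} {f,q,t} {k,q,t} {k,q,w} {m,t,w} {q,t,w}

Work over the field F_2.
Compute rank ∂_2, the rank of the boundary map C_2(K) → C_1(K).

n_0=7 n_1=20 n_2=12  [Z2]
∂1: piv[bf,bk,bm,bq,bt,bw] rk=6  ker:fk,fm,fq,ft,km,kq,kt,kw,mq,mt,mw,qt,qw,tw
∂2: piv[bfm,bkq,bmt,btw,fkm,fkq,fkt,fqt,kqw,mtw,qtw] rk=11  ker:kqt
rk∂_2=11

rank∂_2=11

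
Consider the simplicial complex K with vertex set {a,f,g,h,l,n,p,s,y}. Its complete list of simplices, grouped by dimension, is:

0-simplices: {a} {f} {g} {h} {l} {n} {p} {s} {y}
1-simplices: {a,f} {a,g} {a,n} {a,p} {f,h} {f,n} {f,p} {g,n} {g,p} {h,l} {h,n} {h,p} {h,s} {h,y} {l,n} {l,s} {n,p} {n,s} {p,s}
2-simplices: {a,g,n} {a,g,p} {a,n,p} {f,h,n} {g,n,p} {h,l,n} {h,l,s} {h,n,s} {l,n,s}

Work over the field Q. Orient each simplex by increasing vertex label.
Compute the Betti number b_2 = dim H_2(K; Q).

b_2=2

n_0=9 n_1=19 n_2=9  [Q]
∂1: piv[af,ag,an,ap,fh,hl,hs,hy] rk=8  ker:fn,fp,gn,gp,hn,hp,ln,ls,np,ns,ps
∂2: piv[agn,agp,anp,fhn,hln,hls,hns] rk=7  ker:gnp,lns
b_2=(9−7)−0=2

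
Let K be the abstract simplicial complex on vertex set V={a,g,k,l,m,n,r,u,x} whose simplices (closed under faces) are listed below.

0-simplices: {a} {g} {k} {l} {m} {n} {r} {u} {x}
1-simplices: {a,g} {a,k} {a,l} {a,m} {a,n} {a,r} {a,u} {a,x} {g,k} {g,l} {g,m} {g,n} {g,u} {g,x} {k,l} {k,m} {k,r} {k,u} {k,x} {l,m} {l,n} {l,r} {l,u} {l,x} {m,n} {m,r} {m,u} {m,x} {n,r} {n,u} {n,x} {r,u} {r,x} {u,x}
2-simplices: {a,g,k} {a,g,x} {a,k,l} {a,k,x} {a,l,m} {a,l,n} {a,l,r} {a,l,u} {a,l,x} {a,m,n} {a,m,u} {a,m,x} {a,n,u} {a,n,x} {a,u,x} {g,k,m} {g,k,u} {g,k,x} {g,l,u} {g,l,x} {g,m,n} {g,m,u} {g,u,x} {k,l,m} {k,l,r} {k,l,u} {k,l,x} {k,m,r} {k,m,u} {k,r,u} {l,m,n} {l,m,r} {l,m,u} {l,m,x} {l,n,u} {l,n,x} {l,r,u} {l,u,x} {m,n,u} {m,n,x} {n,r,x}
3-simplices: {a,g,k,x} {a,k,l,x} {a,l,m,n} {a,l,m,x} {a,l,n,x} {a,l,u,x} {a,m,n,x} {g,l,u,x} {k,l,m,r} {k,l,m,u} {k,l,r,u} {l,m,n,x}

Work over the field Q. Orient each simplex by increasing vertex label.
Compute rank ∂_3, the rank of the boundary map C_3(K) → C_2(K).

rank∂_3=11

n_0=9 n_1=34 n_2=41 n_3=12  [Q]
∂1: piv[ag,ak,al,am,an,ar,au,ax] rk=8  ker:gk,gl,gm,gn,gu,gx,kl,km,kr,ku,kx,lm,ln,lr,lu,lx,mn,mr,mu,mx,nr,nu,nx,ru,rx,ux
∂2: piv[agk,agx,akl,akx,alm,aln,alr,alu,alx,amn,amu,amx,anu,anx,aux,gkm,gku,glu,glx,gmn,gmu,klr,kmr,kru,nrx] rk=25  ker:gkx,gux,klm,klu,klx,kmu,lmn,lmr,lmu,lmx,lnu,lnx,lru,lux,mnu,mnx
∂3: piv[agkx,aklx,almn,almx,alnx,alux,amnx,glux,klmr,klmu,klru] rk=11  ker:lmnx
rk∂_3=11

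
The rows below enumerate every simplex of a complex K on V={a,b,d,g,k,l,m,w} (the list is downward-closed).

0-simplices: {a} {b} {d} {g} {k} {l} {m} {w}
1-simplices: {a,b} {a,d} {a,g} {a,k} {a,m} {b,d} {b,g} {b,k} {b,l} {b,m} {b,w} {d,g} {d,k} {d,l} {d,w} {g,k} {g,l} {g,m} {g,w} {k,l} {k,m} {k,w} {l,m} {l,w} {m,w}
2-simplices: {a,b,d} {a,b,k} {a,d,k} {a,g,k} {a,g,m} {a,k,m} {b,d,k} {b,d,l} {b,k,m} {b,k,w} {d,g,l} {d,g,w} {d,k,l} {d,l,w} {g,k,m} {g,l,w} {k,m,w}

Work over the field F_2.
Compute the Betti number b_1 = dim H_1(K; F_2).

n_0=8 n_1=25 n_2=17  [Z2]
∂1: piv[ab,ad,ag,ak,am,bl,bw] rk=7  ker:bd,bg,bk,bm,dg,dk,dl,dw,gk,gl,gm,gw,kl,km,kw,lm,lw,mw
∂2: piv[abd,abk,adk,agk,agm,akm,bdl,bkm,bkw,dgl,dgw,dkl,dlw,kmw] rk=14  ker:bdk,gkm,glw
b_1=(25−7)−14=4

b_1=4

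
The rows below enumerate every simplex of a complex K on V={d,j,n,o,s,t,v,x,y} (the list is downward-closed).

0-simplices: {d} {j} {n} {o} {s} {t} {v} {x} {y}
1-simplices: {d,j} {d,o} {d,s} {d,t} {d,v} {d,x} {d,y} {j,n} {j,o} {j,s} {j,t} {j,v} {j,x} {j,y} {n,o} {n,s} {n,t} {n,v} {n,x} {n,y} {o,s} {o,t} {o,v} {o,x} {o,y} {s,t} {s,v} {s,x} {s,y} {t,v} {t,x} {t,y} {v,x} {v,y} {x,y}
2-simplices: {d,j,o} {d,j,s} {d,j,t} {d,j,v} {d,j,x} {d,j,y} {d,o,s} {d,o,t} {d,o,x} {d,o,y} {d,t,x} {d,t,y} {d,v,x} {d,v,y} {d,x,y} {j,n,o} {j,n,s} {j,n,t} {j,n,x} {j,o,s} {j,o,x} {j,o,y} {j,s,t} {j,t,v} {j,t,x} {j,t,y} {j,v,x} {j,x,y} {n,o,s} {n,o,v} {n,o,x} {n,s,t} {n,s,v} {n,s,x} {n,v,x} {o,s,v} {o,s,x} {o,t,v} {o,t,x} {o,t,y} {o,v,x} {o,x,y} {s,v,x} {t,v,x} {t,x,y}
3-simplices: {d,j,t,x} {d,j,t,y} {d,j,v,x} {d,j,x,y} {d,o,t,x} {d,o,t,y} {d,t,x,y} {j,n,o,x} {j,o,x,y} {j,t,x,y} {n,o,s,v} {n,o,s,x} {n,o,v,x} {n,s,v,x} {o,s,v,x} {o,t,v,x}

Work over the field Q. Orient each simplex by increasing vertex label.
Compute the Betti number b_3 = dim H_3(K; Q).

n_0=9 n_1=35 n_2=45 n_3=16  [Q]
∂1: piv[dj,do,ds,dt,dv,dx,dy,jn] rk=8  ker:jo,js,jt,jv,jx,jy,no,ns,nt,nv,nx,ny,os,ot,ov,ox,oy,st,sv,sx,sy,tv,tx,ty,vx,vy,xy
∂2: piv[djo,djs,djt,djv,djx,djy,dos,dot,dox,doy,dtx,dty,dvx,dvy,dxy,jno,jns,jnt,jnx,jst,jtv,nov,nsv,nsx,nvx] rk=25  ker:jos,jox,joy,jtx,jty,jvx,jxy,nos,nox,nst,osv,osx,otv,otx,oty,ovx,oxy,svx,tvx,txy
∂3: piv[djtx,djty,djvx,djxy,dotx,doty,dtxy,jnox,joxy,nosv,nosx,novx,nsvx,otvx] rk=14  ker:jtxy,osvx
b_3=(16−14)−0=2

b_3=2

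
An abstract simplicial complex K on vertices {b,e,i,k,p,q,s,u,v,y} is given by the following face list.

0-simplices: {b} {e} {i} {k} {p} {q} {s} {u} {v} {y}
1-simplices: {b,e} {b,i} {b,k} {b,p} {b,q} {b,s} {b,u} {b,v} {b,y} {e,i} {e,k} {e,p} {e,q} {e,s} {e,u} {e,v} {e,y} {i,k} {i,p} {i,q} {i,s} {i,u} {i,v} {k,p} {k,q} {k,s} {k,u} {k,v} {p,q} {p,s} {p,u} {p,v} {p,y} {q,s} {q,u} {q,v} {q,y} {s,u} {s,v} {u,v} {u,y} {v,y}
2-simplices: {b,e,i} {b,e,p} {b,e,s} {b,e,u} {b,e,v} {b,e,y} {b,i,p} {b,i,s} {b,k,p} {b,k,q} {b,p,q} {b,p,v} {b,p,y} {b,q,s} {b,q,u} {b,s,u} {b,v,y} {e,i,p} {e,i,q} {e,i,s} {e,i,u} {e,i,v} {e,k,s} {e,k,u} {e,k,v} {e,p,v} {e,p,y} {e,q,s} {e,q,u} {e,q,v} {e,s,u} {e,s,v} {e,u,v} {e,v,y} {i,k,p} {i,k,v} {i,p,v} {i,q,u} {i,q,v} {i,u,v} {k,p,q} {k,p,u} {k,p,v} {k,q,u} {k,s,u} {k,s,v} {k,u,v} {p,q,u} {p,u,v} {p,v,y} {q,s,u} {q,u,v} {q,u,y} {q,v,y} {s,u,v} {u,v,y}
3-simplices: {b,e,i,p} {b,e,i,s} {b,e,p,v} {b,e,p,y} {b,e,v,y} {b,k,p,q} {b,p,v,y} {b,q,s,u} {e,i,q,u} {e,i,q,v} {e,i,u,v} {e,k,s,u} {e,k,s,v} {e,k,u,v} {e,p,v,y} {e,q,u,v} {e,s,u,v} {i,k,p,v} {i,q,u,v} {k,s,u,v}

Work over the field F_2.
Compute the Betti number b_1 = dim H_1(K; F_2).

n_0=10 n_1=42 n_2=56 n_3=20  [Z2]
∂1: piv[be,bi,bk,bp,bq,bs,bu,bv,by] rk=9  ker:ei,ek,ep,eq,es,eu,ev,ey,ik,ip,iq,is,iu,iv,kp,kq,ks,ku,kv,pq,ps,pu,pv,py,qs,qu,qv,qy,su,sv,uv,uy,vy
∂2: piv[bei,bep,bes,beu,bev,bey,bip,bis,bkp,bkq,bpq,bpv,bpy,bqs,bqu,bsu,bvy,eiq,eiu,eiv,eks,eku,ekv,eqs,eqv,esv,euv,ikp,ikv,kpu,quy,qvy] rk=32  ker:eip,eis,epv,epy,equ,esu,evy,ipv,iqu,iqv,iuv,kpq,kpv,kqu,ksu,ksv,kuv,pqu,puv,pvy,qsu,quv,suv,uvy
∂3: piv[beip,beis,bepv,bepy,bevy,bkpq,bpvy,bqsu,eiqu,eiqv,eiuv,eksu,eksv,ekuv,equv,esuv,ikpv] rk=17  ker:epvy,iquv,ksuv
b_1=(42−9)−32=1

b_1=1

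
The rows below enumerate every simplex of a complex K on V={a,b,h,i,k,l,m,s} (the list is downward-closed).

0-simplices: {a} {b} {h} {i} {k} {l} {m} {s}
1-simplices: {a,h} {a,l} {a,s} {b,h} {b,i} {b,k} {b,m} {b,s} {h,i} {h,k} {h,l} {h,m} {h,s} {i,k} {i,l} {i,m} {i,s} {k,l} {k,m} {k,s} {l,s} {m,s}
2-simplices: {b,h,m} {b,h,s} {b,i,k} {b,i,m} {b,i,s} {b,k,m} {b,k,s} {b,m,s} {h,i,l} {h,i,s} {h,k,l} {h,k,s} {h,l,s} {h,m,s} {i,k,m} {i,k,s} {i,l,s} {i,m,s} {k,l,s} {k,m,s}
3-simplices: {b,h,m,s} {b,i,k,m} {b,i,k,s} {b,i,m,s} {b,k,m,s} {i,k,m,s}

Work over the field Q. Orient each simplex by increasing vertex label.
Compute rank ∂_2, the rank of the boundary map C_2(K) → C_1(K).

rank∂_2=13

n_0=8 n_1=22 n_2=20 n_3=6  [Q]
∂1: piv[ah,al,as,bh,bi,bk,bm] rk=7  ker:bs,hi,hk,hl,hm,hs,ik,il,im,is,kl,km,ks,ls,ms
∂2: piv[bhm,bhs,bik,bim,bis,bkm,bks,bms,hil,his,hkl,hks,hls] rk=13  ker:hms,ikm,iks,ils,ims,kls,kms
∂3: piv[bhms,bikm,biks,bims,bkms] rk=5  ker:ikms
rk∂_2=13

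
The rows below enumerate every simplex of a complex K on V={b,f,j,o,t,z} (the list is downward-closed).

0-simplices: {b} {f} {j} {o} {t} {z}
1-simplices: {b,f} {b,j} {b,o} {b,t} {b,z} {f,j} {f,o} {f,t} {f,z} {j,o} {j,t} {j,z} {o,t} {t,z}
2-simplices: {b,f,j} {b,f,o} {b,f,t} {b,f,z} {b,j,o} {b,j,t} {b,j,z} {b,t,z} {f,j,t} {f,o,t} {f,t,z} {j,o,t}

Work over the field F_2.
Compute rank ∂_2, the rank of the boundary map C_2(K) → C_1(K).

rank∂_2=9

n_0=6 n_1=14 n_2=12  [Z2]
∂1: piv[bf,bj,bo,bt,bz] rk=5  ker:fj,fo,ft,fz,jo,jt,jz,ot,tz
∂2: piv[bfj,bfo,bft,bfz,bjo,bjt,bjz,btz,fot] rk=9  ker:fjt,ftz,jot
rk∂_2=9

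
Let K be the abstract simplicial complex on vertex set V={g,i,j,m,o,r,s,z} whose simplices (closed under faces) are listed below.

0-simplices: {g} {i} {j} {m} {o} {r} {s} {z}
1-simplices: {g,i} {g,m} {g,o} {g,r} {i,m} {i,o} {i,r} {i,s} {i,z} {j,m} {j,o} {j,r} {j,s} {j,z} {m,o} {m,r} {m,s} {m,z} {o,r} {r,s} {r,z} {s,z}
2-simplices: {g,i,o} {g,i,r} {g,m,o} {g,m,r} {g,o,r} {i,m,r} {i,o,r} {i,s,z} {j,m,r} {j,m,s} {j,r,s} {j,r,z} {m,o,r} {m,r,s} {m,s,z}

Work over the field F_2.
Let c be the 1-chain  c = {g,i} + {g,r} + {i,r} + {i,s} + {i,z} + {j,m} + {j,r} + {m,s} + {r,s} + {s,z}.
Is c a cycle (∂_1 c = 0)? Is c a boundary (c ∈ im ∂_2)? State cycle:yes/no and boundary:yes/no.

cycle:yes boundary:yes

n_0=8 n_1=22 n_2=15  [Z2]
∂1: piv[gi,gm,go,gr,is,iz,jm] rk=7  ker:im,io,ir,jo,jr,js,jz,mo,mr,ms,mz,or,rs,rz,sz
∂2: piv[gio,gir,gmo,gmr,gor,imr,isz,jmr,jms,jrs,jrz,msz] rk=12  ker:ior,mor,mrs
∂1c = 0
c vs im∂2: reduces to 0 ⇒ boundary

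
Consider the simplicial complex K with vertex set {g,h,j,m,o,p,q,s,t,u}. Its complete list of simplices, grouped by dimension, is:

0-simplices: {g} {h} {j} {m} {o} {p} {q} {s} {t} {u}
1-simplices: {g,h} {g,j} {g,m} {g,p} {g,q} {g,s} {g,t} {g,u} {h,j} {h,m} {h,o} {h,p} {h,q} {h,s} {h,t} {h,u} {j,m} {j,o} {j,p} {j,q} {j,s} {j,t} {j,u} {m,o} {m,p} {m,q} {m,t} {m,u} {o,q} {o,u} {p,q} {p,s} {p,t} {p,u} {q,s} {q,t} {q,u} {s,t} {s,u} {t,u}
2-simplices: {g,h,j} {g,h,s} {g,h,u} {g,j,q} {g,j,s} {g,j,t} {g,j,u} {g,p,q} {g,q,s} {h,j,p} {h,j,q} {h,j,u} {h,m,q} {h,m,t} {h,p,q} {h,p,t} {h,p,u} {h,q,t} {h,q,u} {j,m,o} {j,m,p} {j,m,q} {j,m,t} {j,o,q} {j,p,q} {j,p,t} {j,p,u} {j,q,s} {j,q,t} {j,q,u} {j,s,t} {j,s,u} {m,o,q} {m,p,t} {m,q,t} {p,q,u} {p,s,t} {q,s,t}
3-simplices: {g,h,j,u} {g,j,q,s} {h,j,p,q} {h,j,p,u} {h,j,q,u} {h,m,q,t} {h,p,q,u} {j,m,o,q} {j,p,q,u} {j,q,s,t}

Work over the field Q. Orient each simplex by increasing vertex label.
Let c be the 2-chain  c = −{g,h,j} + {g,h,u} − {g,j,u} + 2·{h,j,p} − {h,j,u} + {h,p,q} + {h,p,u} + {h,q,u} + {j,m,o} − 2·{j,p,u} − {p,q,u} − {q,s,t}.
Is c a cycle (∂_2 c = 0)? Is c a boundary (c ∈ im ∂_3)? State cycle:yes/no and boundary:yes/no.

cycle:no boundary:no

n_0=10 n_1=40 n_2=38 n_3=10  [Q]
∂1: piv[gh,gj,gm,gp,gq,gs,gt,gu,ho] rk=9  ker:hj,hm,hp,hq,hs,ht,hu,jm,jo,jp,jq,js,jt,ju,mo,mp,mq,mt,mu,oq,ou,pq,ps,pt,pu,qs,qt,qu,st,su,tu
∂2: piv[ghj,ghs,ghu,gjq,gjs,gjt,gju,gpq,gqs,hjp,hjq,hmq,hmt,hpq,hpt,hpu,hqt,hqu,jmo,jmp,jmq,jmt,joq,jst,jsu,pst] rk=26  ker:hju,jpq,jpt,jpu,jqs,jqt,jqu,moq,mpt,mqt,pqu,qst
∂3: piv[ghju,gjqs,hjpq,hjpu,hjqu,hmqt,hpqu,jmoq,jqst] rk=9  ker:jpqu
∂2c = {j,m} − {j,o} + {m,o} − {q,s} + {q,t} − {s,t}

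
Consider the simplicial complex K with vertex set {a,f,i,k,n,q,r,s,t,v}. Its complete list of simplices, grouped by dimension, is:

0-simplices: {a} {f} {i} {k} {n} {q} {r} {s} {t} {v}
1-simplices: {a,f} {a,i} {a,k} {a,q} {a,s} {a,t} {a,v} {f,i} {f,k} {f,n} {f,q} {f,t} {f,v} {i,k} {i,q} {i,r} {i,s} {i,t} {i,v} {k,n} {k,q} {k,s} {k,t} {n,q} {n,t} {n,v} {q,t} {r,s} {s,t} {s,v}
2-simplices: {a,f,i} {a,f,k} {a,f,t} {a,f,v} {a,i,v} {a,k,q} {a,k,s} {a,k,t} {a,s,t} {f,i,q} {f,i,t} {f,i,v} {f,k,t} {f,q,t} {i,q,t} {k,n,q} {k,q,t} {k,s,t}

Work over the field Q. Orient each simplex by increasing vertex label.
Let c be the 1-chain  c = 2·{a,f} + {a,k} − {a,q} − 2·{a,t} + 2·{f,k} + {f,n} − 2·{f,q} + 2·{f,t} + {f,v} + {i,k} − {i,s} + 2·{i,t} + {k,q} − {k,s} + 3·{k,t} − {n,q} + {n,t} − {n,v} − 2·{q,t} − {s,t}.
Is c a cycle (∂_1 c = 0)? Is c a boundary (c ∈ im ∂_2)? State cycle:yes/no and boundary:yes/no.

cycle:no boundary:no

n_0=10 n_1=30 n_2=18  [Q]
∂1: piv[af,ai,ak,aq,as,at,av,fn,ir] rk=9  ker:fi,fk,fq,ft,fv,ik,iq,is,it,iv,kn,kq,ks,kt,nq,nt,nv,qt,rs,st,sv
∂2: piv[afi,afk,aft,afv,aiv,akq,aks,akt,ast,fiq,fit,fqt,knq,kqt] rk=14  ker:fiv,fkt,iqt,kst
∂1c = −2·{f} − 2·{i} + {k} + 2·{n} − {q} − {s} + 3·{t}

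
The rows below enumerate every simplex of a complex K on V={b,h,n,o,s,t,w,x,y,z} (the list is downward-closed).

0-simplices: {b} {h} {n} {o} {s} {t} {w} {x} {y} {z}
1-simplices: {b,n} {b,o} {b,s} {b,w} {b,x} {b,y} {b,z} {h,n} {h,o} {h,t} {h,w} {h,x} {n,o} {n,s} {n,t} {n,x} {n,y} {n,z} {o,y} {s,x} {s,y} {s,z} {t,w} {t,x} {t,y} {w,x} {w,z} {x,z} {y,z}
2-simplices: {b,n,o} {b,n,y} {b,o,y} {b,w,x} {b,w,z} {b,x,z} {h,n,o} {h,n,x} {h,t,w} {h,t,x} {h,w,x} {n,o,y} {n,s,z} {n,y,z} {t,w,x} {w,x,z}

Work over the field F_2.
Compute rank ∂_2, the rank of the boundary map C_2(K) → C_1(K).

n_0=10 n_1=29 n_2=16  [Z2]
∂1: piv[bn,bo,bs,bw,bx,by,bz,hn,ht] rk=9  ker:ho,hw,hx,no,ns,nt,nx,ny,nz,oy,sx,sy,sz,tw,tx,ty,wx,wz,xz,yz
∂2: piv[bno,bny,boy,bwx,bwz,bxz,hno,hnx,htw,htx,hwx,nsz,nyz] rk=13  ker:noy,twx,wxz
rk∂_2=13

rank∂_2=13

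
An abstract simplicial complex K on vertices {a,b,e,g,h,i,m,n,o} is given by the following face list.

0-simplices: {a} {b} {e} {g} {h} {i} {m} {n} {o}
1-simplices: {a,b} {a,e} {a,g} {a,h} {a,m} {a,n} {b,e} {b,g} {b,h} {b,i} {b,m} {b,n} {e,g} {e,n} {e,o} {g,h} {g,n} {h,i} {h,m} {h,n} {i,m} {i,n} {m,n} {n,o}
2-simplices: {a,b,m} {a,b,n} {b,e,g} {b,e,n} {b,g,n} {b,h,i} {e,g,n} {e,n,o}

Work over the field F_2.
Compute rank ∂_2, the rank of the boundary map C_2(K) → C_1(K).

rank∂_2=7

n_0=9 n_1=24 n_2=8  [Z2]
∂1: piv[ab,ae,ag,ah,am,an,bi,eo] rk=8  ker:be,bg,bh,bm,bn,eg,en,gh,gn,hi,hm,hn,im,in,mn,no
∂2: piv[abm,abn,beg,ben,bgn,bhi,eno] rk=7  ker:egn
rk∂_2=7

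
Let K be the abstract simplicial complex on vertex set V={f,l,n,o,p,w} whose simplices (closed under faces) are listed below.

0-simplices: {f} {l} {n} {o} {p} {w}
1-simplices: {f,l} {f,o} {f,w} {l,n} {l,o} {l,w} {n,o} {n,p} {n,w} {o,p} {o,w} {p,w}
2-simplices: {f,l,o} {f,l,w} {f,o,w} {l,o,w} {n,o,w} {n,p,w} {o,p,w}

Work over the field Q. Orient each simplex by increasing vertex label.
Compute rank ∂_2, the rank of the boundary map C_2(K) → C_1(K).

n_0=6 n_1=12 n_2=7  [Q]
∂1: piv[fl,fo,fw,ln,np] rk=5  ker:lo,lw,no,nw,op,ow,pw
∂2: piv[flo,flw,fow,now,npw,opw] rk=6  ker:low
rk∂_2=6

rank∂_2=6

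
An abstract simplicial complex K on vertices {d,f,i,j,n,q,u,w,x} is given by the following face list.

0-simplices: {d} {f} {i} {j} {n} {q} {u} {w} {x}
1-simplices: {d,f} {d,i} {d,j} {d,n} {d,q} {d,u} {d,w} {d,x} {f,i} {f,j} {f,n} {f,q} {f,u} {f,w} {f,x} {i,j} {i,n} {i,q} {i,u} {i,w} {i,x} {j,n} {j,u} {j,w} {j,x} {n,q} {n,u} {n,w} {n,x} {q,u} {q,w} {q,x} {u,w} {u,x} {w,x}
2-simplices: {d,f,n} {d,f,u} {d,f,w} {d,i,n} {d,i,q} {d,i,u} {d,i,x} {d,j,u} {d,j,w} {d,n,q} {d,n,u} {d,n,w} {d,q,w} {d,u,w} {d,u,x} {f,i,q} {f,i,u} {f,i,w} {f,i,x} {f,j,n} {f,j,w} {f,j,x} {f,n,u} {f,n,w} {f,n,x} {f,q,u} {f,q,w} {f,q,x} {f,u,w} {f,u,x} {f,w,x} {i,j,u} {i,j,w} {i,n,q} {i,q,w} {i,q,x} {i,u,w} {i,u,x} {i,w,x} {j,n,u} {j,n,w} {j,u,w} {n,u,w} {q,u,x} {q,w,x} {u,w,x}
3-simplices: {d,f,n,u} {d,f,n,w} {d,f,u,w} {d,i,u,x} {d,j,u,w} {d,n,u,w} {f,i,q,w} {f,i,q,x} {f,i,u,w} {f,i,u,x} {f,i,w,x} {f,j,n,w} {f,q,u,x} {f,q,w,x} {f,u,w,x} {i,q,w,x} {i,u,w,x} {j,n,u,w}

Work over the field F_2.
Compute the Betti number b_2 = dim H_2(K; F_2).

n_0=9 n_1=35 n_2=46 n_3=18  [Z2]
∂1: piv[df,di,dj,dn,dq,du,dw,dx] rk=8  ker:fi,fj,fn,fq,fu,fw,fx,ij,in,iq,iu,iw,ix,jn,ju,jw,jx,nq,nu,nw,nx,qu,qw,qx,uw,ux,wx
∂2: piv[dfn,dfu,dfw,din,diq,diu,dix,dju,djw,dnq,dnu,dnw,dqw,duw,dux,fiq,fiu,fiw,fix,fjn,fjw,fjx,fnx,fqu,fqx,fwx,iju] rk=27  ker:fnu,fnw,fqw,fuw,fux,ijw,inq,iqw,iqx,iuw,iux,iwx,jnu,jnw,juw,nuw,qux,qwx,uwx
∂3: piv[dfnu,dfnw,dfuw,diux,djuw,dnuw,fiqw,fiqx,fiuw,fiux,fiwx,fjnw,fqux,fqwx,fuwx,jnuw] rk=16  ker:iqwx,iuwx
b_2=(46−27)−16=3

b_2=3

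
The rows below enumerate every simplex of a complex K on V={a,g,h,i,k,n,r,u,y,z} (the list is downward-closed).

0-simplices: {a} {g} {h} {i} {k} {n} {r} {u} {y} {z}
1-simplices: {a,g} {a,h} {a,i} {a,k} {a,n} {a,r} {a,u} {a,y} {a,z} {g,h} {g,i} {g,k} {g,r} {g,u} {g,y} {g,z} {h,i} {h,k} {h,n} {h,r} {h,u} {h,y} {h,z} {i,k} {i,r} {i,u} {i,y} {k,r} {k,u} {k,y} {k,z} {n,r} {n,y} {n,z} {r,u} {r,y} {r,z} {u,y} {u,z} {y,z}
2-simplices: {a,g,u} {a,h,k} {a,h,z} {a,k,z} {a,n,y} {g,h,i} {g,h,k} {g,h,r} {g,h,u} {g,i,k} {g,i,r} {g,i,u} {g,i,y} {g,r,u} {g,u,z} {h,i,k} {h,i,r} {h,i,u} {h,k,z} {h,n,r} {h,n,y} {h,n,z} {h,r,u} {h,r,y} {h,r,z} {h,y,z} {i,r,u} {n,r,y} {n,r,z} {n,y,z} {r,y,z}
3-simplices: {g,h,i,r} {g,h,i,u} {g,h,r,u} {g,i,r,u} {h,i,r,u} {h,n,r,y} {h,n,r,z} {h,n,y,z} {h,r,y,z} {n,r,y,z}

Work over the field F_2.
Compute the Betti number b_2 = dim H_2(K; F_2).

n_0=10 n_1=40 n_2=31 n_3=10  [Z2]
∂1: piv[ag,ah,ai,ak,an,ar,au,ay,az] rk=9  ker:gh,gi,gk,gr,gu,gy,gz,hi,hk,hn,hr,hu,hy,hz,ik,ir,iu,iy,kr,ku,ky,kz,nr,ny,nz,ru,ry,rz,uy,uz,yz
∂2: piv[agu,ahk,ahz,akz,any,ghi,ghk,ghr,ghu,gik,gir,giu,giy,gru,guz,hnr,hny,hnz,hry,hrz,hyz] rk=21  ker:hik,hir,hiu,hkz,hru,iru,nry,nrz,nyz,ryz
∂3: piv[ghir,ghiu,ghru,giru,hnry,hnrz,hnyz,hryz] rk=8  ker:hiru,nryz
b_2=(31−21)−8=2

b_2=2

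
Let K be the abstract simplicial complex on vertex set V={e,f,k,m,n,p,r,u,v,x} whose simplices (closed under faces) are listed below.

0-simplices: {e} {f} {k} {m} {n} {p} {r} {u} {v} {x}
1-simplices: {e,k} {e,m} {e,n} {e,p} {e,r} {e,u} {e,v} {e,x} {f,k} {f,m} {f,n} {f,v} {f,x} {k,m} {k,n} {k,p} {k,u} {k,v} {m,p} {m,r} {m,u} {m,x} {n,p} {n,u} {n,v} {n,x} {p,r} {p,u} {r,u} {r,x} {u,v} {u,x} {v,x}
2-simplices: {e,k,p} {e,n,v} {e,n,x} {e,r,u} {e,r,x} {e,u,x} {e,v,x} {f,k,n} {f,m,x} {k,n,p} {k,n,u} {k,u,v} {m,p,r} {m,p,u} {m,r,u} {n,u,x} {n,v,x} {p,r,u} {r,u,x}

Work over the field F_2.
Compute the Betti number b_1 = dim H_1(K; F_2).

n_0=10 n_1=33 n_2=19  [Z2]
∂1: piv[ek,em,en,ep,er,eu,ev,ex,fk] rk=9  ker:fm,fn,fv,fx,km,kn,kp,ku,kv,mp,mr,mu,mx,np,nu,nv,nx,pr,pu,ru,rx,uv,ux,vx
∂2: piv[ekp,env,enx,eru,erx,eux,evx,fkn,fmx,knp,knu,kuv,mpr,mpu,mru,nux] rk=16  ker:nvx,pru,rux
b_1=(33−9)−16=8

b_1=8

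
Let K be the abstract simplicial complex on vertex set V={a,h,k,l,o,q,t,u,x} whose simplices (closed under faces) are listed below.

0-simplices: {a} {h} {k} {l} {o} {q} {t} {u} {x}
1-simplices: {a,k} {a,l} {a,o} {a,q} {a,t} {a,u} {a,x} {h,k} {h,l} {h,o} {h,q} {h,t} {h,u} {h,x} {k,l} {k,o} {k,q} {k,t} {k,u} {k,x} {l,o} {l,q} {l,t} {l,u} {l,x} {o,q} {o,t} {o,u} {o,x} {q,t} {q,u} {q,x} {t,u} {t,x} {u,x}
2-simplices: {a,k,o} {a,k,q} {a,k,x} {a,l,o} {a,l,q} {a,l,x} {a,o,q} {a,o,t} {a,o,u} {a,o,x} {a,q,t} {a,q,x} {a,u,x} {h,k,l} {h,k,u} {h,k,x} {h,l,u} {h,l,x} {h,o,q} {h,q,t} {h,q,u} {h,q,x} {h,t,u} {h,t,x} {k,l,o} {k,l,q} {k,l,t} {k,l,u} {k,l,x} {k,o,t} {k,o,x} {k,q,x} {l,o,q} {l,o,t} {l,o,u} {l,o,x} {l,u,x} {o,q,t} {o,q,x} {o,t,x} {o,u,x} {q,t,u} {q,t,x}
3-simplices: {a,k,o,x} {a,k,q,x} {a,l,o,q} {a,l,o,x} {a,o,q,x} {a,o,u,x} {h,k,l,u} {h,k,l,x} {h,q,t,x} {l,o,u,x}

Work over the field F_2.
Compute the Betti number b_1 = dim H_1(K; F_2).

n_0=9 n_1=35 n_2=43 n_3=10  [Z2]
∂1: piv[ak,al,ao,aq,at,au,ax,hk] rk=8  ker:hl,ho,hq,ht,hu,hx,kl,ko,kq,kt,ku,kx,lo,lq,lt,lu,lx,oq,ot,ou,ox,qt,qu,qx,tu,tx,ux
∂2: piv[ako,akq,akx,alo,alq,alx,aoq,aot,aou,aox,aqt,aqx,aux,hkl,hku,hkx,hlu,hlx,hoq,hqt,hqu,hqx,htu,htx,klt,kot,lou] rk=27  ker:klo,klq,klu,klx,kox,kqx,loq,lot,lox,lux,oqt,oqx,otx,oux,qtu,qtx
∂3: piv[akox,akqx,aloq,alox,aoqx,aoux,hklu,hklx,hqtx,loux] rk=10
b_1=(35−8)−27=0

b_1=0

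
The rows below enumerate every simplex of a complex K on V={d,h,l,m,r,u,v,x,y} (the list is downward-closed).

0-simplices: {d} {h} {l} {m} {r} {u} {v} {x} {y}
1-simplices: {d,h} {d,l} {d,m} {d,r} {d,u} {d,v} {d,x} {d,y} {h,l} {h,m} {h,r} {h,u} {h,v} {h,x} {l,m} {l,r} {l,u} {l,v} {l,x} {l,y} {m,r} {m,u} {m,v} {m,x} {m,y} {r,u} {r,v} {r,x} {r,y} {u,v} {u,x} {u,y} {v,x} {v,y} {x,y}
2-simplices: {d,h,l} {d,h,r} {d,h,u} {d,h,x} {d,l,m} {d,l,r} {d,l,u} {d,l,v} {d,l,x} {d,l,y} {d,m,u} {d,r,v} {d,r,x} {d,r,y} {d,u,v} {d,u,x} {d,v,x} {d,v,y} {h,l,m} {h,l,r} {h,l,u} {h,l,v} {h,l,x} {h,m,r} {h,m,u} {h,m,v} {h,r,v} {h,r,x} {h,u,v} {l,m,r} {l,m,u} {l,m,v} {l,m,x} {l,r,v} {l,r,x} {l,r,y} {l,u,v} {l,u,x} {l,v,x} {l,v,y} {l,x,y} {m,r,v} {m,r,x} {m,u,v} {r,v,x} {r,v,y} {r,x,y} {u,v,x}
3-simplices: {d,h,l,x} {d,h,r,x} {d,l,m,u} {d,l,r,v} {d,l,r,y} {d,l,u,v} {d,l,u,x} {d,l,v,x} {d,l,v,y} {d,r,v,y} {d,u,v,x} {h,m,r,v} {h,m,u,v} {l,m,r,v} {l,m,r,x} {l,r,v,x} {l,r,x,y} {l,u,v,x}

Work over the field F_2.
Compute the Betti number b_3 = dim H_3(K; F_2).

b_3=1

n_0=9 n_1=35 n_2=48 n_3=18  [Z2]
∂1: piv[dh,dl,dm,dr,du,dv,dx,dy] rk=8  ker:hl,hm,hr,hu,hv,hx,lm,lr,lu,lv,lx,ly,mr,mu,mv,mx,my,ru,rv,rx,ry,uv,ux,uy,vx,vy,xy
∂2: piv[dhl,dhr,dhu,dhx,dlm,dlr,dlu,dlv,dlx,dly,dmu,drv,drx,dry,duv,dux,dvx,dvy,hlm,hlv,hmr,hmv,lmx,lxy] rk=24  ker:hlr,hlu,hlx,hmu,hrv,hrx,huv,lmr,lmu,lmv,lrv,lrx,lry,luv,lux,lvx,lvy,mrv,mrx,muv,rvx,rvy,rxy,uvx
∂3: piv[dhlx,dhrx,dlmu,dlrv,dlry,dluv,dlux,dlvx,dlvy,drvy,duvx,hmrv,hmuv,lmrv,lmrx,lrvx,lrxy] rk=17  ker:luvx
b_3=(18−17)−0=1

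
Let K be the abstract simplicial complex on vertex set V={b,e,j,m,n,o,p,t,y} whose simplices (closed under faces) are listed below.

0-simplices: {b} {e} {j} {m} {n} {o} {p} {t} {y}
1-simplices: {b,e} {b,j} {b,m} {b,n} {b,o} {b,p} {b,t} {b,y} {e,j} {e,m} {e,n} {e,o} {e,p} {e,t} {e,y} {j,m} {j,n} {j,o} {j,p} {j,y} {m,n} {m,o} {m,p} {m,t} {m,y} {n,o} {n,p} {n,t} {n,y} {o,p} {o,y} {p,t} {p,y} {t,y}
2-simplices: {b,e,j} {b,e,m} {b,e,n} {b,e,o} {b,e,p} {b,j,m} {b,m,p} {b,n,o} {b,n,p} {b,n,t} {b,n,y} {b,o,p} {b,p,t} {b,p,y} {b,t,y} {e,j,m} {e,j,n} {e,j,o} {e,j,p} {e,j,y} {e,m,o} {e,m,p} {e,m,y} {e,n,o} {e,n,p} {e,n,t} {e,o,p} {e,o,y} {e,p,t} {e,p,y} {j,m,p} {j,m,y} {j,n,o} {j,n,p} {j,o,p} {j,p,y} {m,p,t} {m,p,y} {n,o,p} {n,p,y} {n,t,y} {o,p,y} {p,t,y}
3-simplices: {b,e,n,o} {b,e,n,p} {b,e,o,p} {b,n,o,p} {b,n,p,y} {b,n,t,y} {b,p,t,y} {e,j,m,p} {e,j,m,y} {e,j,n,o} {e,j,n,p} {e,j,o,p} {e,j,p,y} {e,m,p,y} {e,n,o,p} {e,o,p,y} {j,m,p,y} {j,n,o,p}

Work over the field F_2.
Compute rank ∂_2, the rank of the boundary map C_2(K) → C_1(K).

rank∂_2=25

n_0=9 n_1=34 n_2=43 n_3=18  [Z2]
∂1: piv[be,bj,bm,bn,bo,bp,bt,by] rk=8  ker:ej,em,en,eo,ep,et,ey,jm,jn,jo,jp,jy,mn,mo,mp,mt,my,no,np,nt,ny,op,oy,pt,py,ty
∂2: piv[bej,bem,ben,beo,bep,bjm,bmp,bno,bnp,bnt,bny,bop,bpt,bpy,bty,ejn,ejo,ejp,ejy,emo,emy,ent,eoy,epy,mpt] rk=25  ker:ejm,emp,eno,enp,eop,ept,jmp,jmy,jno,jnp,jop,jpy,mpy,nop,npy,nty,opy,pty
∂3: piv[beno,benp,beop,bnop,bnpy,bnty,bpty,ejmp,ejmy,ejno,ejnp,ejop,ejpy,empy,eopy] rk=15  ker:enop,jmpy,jnop
rk∂_2=25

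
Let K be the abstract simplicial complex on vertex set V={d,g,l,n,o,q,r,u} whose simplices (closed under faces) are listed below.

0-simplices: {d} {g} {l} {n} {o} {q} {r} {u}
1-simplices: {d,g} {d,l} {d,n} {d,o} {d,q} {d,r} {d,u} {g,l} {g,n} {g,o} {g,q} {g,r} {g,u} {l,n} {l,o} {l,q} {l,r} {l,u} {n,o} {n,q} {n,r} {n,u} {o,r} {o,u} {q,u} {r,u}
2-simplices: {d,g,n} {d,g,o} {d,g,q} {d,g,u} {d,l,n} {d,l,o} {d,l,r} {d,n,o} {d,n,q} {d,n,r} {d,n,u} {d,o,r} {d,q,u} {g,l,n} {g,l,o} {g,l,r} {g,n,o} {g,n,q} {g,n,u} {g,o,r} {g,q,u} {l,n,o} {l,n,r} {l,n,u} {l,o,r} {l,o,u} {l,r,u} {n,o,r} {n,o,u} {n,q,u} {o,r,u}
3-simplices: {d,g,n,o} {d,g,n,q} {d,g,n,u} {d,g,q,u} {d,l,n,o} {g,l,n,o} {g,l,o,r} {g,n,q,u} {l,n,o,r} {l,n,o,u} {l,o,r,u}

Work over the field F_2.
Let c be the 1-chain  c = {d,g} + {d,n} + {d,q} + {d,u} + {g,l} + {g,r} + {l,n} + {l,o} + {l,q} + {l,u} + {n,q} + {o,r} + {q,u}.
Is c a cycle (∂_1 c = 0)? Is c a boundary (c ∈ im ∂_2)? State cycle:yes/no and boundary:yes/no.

n_0=8 n_1=26 n_2=31 n_3=11  [Z2]
∂1: piv[dg,dl,dn,do,dq,dr,du] rk=7  ker:gl,gn,go,gq,gr,gu,ln,lo,lq,lr,lu,no,nq,nr,nu,or,ou,qu,ru
∂2: piv[dgn,dgo,dgq,dgu,dln,dlo,dlr,dno,dnq,dnr,dnu,dor,dqu,gln,glr,lnu,lou,lru] rk=18  ker:glo,gno,gnq,gnu,gor,gqu,lno,lnr,lor,nor,nou,nqu,oru
∂3: piv[dgno,dgnq,dgnu,dgqu,dlno,glno,glor,gnqu,lnor,lnou,loru] rk=11
∂1c = {g} + {l} + {n} + {u}

cycle:no boundary:no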